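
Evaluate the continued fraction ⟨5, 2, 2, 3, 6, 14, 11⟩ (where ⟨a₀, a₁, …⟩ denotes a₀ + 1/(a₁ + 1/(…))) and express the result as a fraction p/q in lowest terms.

Start with 11.
14 + 1/(11/1) = 14 + 1/11 = 155/11
6 + 1/(155/11) = 6 + 11/155 = 941/155
3 + 1/(941/155) = 3 + 155/941 = 2978/941
2 + 1/(2978/941) = 2 + 941/2978 = 6897/2978
2 + 1/(6897/2978) = 2 + 2978/6897 = 16772/6897
5 + 1/(16772/6897) = 5 + 6897/16772 = 90757/16772

90757/16772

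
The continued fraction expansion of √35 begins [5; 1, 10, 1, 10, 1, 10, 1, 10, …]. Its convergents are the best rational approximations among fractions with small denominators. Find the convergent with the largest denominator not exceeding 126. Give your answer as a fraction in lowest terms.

71/12

a_0 = 5: 5/1  (≤ bound)
a_1 = 1: 6/1  (≤ bound)
a_2 = 10: 65/11  (≤ bound)
a_3 = 1: 71/12  (≤ bound)
a_4 = 10: 775/131  (> 126, stop)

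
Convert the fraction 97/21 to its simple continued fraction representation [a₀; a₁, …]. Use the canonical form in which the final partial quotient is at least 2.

Run the Euclidean algorithm, recording each quotient:
⌊97/21⌋ = 4, remainder 13
⌊21/13⌋ = 1, remainder 8
⌊13/8⌋ = 1, remainder 5
⌊8/5⌋ = 1, remainder 3
⌊5/3⌋ = 1, remainder 2
⌊3/2⌋ = 1, remainder 1
⌊2/1⌋ = 2, remainder 0

[4; 1, 1, 1, 1, 1, 2]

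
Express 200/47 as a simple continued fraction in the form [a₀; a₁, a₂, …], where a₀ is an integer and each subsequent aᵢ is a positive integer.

200 ÷ 47 → quotient 4, remainder 12
47 ÷ 12 → quotient 3, remainder 11
12 ÷ 11 → quotient 1, remainder 1
11 ÷ 1 → quotient 11, remainder 0

[4; 3, 1, 11]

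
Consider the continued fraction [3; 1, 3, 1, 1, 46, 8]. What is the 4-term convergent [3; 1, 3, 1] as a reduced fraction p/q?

19/5

Work from the innermost term outward:
Start with 1.
3 + 1/(1/1) = 3 + 1/1 = 4/1
1 + 1/(4/1) = 1 + 1/4 = 5/4
3 + 1/(5/4) = 3 + 4/5 = 19/5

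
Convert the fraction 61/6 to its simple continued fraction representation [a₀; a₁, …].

Run the Euclidean algorithm, recording each quotient:
61 = 10·6 + 1, so a_0 = 10
6 = 6·1 + 0, so a_1 = 6

[10; 6]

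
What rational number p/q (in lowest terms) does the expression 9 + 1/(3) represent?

28/3

Collapse the nested fraction from the inside out:
Start with 3.
9 + 1/(3/1) = 9 + 1/3 = 28/3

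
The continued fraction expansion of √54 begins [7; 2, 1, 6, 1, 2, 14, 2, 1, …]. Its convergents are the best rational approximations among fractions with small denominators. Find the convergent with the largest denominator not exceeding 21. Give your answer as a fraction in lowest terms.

147/20

a_0 = 7: 7/1  (≤ bound)
a_1 = 2: 15/2  (≤ bound)
a_2 = 1: 22/3  (≤ bound)
a_3 = 6: 147/20  (≤ bound)
a_4 = 1: 169/23  (> 21, stop)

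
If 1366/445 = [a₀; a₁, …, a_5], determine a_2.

2

1366 ÷ 445 → quotient 3, remainder 31
445 ÷ 31 → quotient 14, remainder 11
31 ÷ 11 → quotient 2, remainder 9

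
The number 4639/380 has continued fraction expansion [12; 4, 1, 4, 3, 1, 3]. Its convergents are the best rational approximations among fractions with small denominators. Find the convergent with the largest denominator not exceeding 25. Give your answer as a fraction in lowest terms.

List convergents until the denominator exceeds the bound:
a_0 = 12: 12/1  (≤ bound)
a_1 = 4: 49/4  (≤ bound)
a_2 = 1: 61/5  (≤ bound)
a_3 = 4: 293/24  (≤ bound)
a_4 = 3: 940/77  (> 25, stop)

293/24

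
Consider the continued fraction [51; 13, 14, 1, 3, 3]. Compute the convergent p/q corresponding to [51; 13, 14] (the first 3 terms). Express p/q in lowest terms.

9347/183

Start with 14.
13 + 1/(14/1) = 13 + 1/14 = 183/14
51 + 1/(183/14) = 51 + 14/183 = 9347/183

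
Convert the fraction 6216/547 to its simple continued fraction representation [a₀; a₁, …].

Run the Euclidean algorithm, recording each quotient:
6216 ÷ 547 → quotient 11, remainder 199
547 ÷ 199 → quotient 2, remainder 149
199 ÷ 149 → quotient 1, remainder 50
149 ÷ 50 → quotient 2, remainder 49
50 ÷ 49 → quotient 1, remainder 1
49 ÷ 1 → quotient 49, remainder 0

[11; 2, 1, 2, 1, 49]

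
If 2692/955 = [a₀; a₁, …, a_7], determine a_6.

1

Run the Euclidean algorithm, recording each quotient:
⌊2692/955⌋ = 2, remainder 782
⌊955/782⌋ = 1, remainder 173
⌊782/173⌋ = 4, remainder 90
⌊173/90⌋ = 1, remainder 83
⌊90/83⌋ = 1, remainder 7
⌊83/7⌋ = 11, remainder 6
⌊7/6⌋ = 1, remainder 1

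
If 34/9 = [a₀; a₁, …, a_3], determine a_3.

2

Repeatedly divide and take the remainder:
34 ÷ 9 → quotient 3, remainder 7
9 ÷ 7 → quotient 1, remainder 2
7 ÷ 2 → quotient 3, remainder 1
2 ÷ 1 → quotient 2, remainder 0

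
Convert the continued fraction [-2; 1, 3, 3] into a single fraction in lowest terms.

Compute successive convergents:
a_0 = -2: -2/1
a_1 = 1: -1/1
a_2 = 3: -5/4
a_3 = 3: -16/13

-16/13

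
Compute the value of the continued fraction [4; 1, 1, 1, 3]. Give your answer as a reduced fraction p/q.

51/11

Start with 3.
1 + 1/(3/1) = 1 + 1/3 = 4/3
1 + 1/(4/3) = 1 + 3/4 = 7/4
1 + 1/(7/4) = 1 + 4/7 = 11/7
4 + 1/(11/7) = 4 + 7/11 = 51/11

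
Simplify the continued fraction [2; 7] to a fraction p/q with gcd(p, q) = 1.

Start with 7.
2 + 1/(7/1) = 2 + 1/7 = 15/7

15/7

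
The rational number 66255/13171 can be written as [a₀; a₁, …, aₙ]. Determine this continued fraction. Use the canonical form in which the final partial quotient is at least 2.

[5; 32, 1, 12, 1, 3, 1, 5]

⌊66255/13171⌋ = 5, remainder 400
⌊13171/400⌋ = 32, remainder 371
⌊400/371⌋ = 1, remainder 29
⌊371/29⌋ = 12, remainder 23
⌊29/23⌋ = 1, remainder 6
⌊23/6⌋ = 3, remainder 5
⌊6/5⌋ = 1, remainder 1
⌊5/1⌋ = 5, remainder 0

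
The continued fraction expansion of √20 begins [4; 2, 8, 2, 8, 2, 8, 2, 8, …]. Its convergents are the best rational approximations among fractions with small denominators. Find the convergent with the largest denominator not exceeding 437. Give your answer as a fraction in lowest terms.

a_0 = 4: 4/1  (≤ bound)
a_1 = 2: 9/2  (≤ bound)
a_2 = 8: 76/17  (≤ bound)
a_3 = 2: 161/36  (≤ bound)
a_4 = 8: 1364/305  (≤ bound)
a_5 = 2: 2889/646  (> 437, stop)

1364/305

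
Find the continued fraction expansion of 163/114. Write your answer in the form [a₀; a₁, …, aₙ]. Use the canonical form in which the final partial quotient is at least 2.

Run the Euclidean algorithm, recording each quotient:
163 ÷ 114 → quotient 1, remainder 49
114 ÷ 49 → quotient 2, remainder 16
49 ÷ 16 → quotient 3, remainder 1
16 ÷ 1 → quotient 16, remainder 0

[1; 2, 3, 16]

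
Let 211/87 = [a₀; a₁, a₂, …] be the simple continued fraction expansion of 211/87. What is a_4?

5

211 = 2·87 + 37, so a_0 = 2
87 = 2·37 + 13, so a_1 = 2
37 = 2·13 + 11, so a_2 = 2
13 = 1·11 + 2, so a_3 = 1
11 = 5·2 + 1, so a_4 = 5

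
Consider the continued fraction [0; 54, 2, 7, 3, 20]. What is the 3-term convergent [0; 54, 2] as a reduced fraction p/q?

Use the convergent recurrence hₖ = aₖ·hₖ₋₁ + hₖ₋₂ (and likewise for the denominators kₖ):
a_0 = 0: 0/1
a_1 = 54: 1/54
a_2 = 2: 2/109

2/109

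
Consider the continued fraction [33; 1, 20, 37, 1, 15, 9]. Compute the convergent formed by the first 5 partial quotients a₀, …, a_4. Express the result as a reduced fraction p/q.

a_0 = 33: 33/1
a_1 = 1: 34/1
a_2 = 20: 713/21
a_3 = 37: 26415/778
a_4 = 1: 27128/799

27128/799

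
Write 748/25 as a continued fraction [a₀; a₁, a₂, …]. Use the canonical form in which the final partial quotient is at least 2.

[29; 1, 11, 2]

⌊748/25⌋ = 29, remainder 23
⌊25/23⌋ = 1, remainder 2
⌊23/2⌋ = 11, remainder 1
⌊2/1⌋ = 2, remainder 0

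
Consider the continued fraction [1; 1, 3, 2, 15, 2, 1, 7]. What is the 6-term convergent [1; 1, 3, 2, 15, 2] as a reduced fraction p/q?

a_0 = 1: 1/1
a_1 = 1: 2/1
a_2 = 3: 7/4
a_3 = 2: 16/9
a_4 = 15: 247/139
a_5 = 2: 510/287

510/287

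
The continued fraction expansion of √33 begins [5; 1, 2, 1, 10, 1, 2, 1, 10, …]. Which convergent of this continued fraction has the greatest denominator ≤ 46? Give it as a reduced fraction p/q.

a_0 = 5: 5/1  (≤ bound)
a_1 = 1: 6/1  (≤ bound)
a_2 = 2: 17/3  (≤ bound)
a_3 = 1: 23/4  (≤ bound)
a_4 = 10: 247/43  (≤ bound)
a_5 = 1: 270/47  (> 46, stop)

247/43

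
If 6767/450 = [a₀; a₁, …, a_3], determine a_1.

26

6767 ÷ 450 → quotient 15, remainder 17
450 ÷ 17 → quotient 26, remainder 8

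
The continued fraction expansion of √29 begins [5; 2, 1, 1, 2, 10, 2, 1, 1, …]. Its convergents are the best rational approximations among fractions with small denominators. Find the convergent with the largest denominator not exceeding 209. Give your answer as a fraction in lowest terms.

727/135

a_0 = 5: 5/1  (≤ bound)
a_1 = 2: 11/2  (≤ bound)
a_2 = 1: 16/3  (≤ bound)
a_3 = 1: 27/5  (≤ bound)
a_4 = 2: 70/13  (≤ bound)
a_5 = 10: 727/135  (≤ bound)
a_6 = 2: 1524/283  (> 209, stop)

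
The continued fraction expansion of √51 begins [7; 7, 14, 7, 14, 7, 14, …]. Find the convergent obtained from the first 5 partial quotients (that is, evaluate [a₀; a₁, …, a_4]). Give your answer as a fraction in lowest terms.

70693/9899

Use the convergent recurrence hₖ = aₖ·hₖ₋₁ + hₖ₋₂ (and likewise for the denominators kₖ):
a_0 = 7: 7/1
a_1 = 7: 50/7
a_2 = 14: 707/99
a_3 = 7: 4999/700
a_4 = 14: 70693/9899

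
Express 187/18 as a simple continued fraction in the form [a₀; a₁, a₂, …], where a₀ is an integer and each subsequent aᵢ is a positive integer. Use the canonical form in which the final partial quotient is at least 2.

Repeatedly divide and take the remainder:
187 = 10·18 + 7, so a_0 = 10
18 = 2·7 + 4, so a_1 = 2
7 = 1·4 + 3, so a_2 = 1
4 = 1·3 + 1, so a_3 = 1
3 = 3·1 + 0, so a_4 = 3

[10; 2, 1, 1, 3]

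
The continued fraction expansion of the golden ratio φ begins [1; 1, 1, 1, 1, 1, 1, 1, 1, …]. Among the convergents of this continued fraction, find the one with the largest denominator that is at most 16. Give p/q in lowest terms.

21/13

List convergents until the denominator exceeds the bound:
a_0 = 1: 1/1  (≤ bound)
a_1 = 1: 2/1  (≤ bound)
a_2 = 1: 3/2  (≤ bound)
a_3 = 1: 5/3  (≤ bound)
a_4 = 1: 8/5  (≤ bound)
a_5 = 1: 13/8  (≤ bound)
a_6 = 1: 21/13  (≤ bound)
a_7 = 1: 34/21  (> 16, stop)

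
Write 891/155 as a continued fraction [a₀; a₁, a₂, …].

[5; 1, 2, 1, 38]

⌊891/155⌋ = 5, remainder 116
⌊155/116⌋ = 1, remainder 39
⌊116/39⌋ = 2, remainder 38
⌊39/38⌋ = 1, remainder 1
⌊38/1⌋ = 38, remainder 0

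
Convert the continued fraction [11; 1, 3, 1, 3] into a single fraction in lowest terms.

224/19

a_0 = 11: 11/1
a_1 = 1: 12/1
a_2 = 3: 47/4
a_3 = 1: 59/5
a_4 = 3: 224/19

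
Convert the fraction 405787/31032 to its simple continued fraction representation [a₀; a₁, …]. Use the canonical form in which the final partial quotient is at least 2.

[13; 13, 11, 2, 1, 9, 3, 2]

405787 = 13·31032 + 2371, so a_0 = 13
31032 = 13·2371 + 209, so a_1 = 13
2371 = 11·209 + 72, so a_2 = 11
209 = 2·72 + 65, so a_3 = 2
72 = 1·65 + 7, so a_4 = 1
65 = 9·7 + 2, so a_5 = 9
7 = 3·2 + 1, so a_6 = 3
2 = 2·1 + 0, so a_7 = 2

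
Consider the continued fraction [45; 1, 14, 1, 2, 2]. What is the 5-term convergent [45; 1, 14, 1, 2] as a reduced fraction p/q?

Start with 2.
1 + 1/(2/1) = 1 + 1/2 = 3/2
14 + 1/(3/2) = 14 + 2/3 = 44/3
1 + 1/(44/3) = 1 + 3/44 = 47/44
45 + 1/(47/44) = 45 + 44/47 = 2159/47

2159/47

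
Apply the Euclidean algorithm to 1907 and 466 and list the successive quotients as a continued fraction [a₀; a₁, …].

Apply division with remainder until the remainder is 0:
1907 ÷ 466 → quotient 4, remainder 43
466 ÷ 43 → quotient 10, remainder 36
43 ÷ 36 → quotient 1, remainder 7
36 ÷ 7 → quotient 5, remainder 1
7 ÷ 1 → quotient 7, remainder 0

[4; 10, 1, 5, 7]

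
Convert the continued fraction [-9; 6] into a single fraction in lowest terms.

Work from the innermost term outward:
Start with 6.
-9 + 1/(6/1) = -9 + 1/6 = -53/6

-53/6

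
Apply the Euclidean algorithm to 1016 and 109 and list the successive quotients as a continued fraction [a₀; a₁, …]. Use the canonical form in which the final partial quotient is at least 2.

[9; 3, 8, 1, 3]

Run the Euclidean algorithm, recording each quotient:
1016 = 9·109 + 35, so a_0 = 9
109 = 3·35 + 4, so a_1 = 3
35 = 8·4 + 3, so a_2 = 8
4 = 1·3 + 1, so a_3 = 1
3 = 3·1 + 0, so a_4 = 3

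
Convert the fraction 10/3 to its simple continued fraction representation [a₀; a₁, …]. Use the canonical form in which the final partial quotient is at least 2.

[3; 3]

⌊10/3⌋ = 3, remainder 1
⌊3/1⌋ = 3, remainder 0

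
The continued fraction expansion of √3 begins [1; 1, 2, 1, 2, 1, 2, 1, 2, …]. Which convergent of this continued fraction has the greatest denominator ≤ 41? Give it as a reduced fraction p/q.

71/41

List convergents until the denominator exceeds the bound:
a_0 = 1: 1/1  (≤ bound)
a_1 = 1: 2/1  (≤ bound)
a_2 = 2: 5/3  (≤ bound)
a_3 = 1: 7/4  (≤ bound)
a_4 = 2: 19/11  (≤ bound)
a_5 = 1: 26/15  (≤ bound)
a_6 = 2: 71/41  (≤ bound)
a_7 = 1: 97/56  (> 41, stop)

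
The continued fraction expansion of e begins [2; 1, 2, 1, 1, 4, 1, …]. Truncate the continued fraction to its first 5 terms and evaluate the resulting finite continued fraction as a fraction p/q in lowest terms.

Work from the innermost term outward:
Start with 1.
1 + 1/(1/1) = 1 + 1/1 = 2/1
2 + 1/(2/1) = 2 + 1/2 = 5/2
1 + 1/(5/2) = 1 + 2/5 = 7/5
2 + 1/(7/5) = 2 + 5/7 = 19/7

19/7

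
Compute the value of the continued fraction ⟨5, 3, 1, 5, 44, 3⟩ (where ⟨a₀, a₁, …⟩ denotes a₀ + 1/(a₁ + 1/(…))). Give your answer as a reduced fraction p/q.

a_0 = 5: 5/1
a_1 = 3: 16/3
a_2 = 1: 21/4
a_3 = 5: 121/23
a_4 = 44: 5345/1016
a_5 = 3: 16156/3071

16156/3071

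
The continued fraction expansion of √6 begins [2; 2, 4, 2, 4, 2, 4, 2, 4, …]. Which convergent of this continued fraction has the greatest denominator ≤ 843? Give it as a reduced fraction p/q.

485/198

List convergents until the denominator exceeds the bound:
a_0 = 2: 2/1  (≤ bound)
a_1 = 2: 5/2  (≤ bound)
a_2 = 4: 22/9  (≤ bound)
a_3 = 2: 49/20  (≤ bound)
a_4 = 4: 218/89  (≤ bound)
a_5 = 2: 485/198  (≤ bound)
a_6 = 4: 2158/881  (> 843, stop)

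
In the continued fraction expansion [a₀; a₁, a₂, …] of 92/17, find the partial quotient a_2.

⌊92/17⌋ = 5, remainder 7
⌊17/7⌋ = 2, remainder 3
⌊7/3⌋ = 2, remainder 1

2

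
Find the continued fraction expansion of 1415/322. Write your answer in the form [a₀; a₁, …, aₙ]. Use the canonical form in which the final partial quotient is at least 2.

[4; 2, 1, 1, 6, 1, 1, 4]

Repeatedly divide and take the remainder:
1415 ÷ 322 → quotient 4, remainder 127
322 ÷ 127 → quotient 2, remainder 68
127 ÷ 68 → quotient 1, remainder 59
68 ÷ 59 → quotient 1, remainder 9
59 ÷ 9 → quotient 6, remainder 5
9 ÷ 5 → quotient 1, remainder 4
5 ÷ 4 → quotient 1, remainder 1
4 ÷ 1 → quotient 4, remainder 0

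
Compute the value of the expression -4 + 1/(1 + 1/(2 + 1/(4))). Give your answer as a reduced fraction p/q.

Start with 4.
2 + 1/(4/1) = 2 + 1/4 = 9/4
1 + 1/(9/4) = 1 + 4/9 = 13/9
-4 + 1/(13/9) = -4 + 9/13 = -43/13

-43/13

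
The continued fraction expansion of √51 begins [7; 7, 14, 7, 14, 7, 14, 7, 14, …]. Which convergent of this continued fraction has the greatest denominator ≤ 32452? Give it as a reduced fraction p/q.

List convergents until the denominator exceeds the bound:
a_0 = 7: 7/1  (≤ bound)
a_1 = 7: 50/7  (≤ bound)
a_2 = 14: 707/99  (≤ bound)
a_3 = 7: 4999/700  (≤ bound)
a_4 = 14: 70693/9899  (≤ bound)
a_5 = 7: 499850/69993  (> 32452, stop)

70693/9899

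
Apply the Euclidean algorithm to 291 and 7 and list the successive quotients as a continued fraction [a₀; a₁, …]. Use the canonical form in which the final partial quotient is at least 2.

291 = 41·7 + 4, so a_0 = 41
7 = 1·4 + 3, so a_1 = 1
4 = 1·3 + 1, so a_2 = 1
3 = 3·1 + 0, so a_3 = 3

[41; 1, 1, 3]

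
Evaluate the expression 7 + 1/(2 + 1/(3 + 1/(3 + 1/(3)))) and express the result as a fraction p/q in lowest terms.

565/76

Work from the innermost term outward:
Start with 3.
3 + 1/(3/1) = 3 + 1/3 = 10/3
3 + 1/(10/3) = 3 + 3/10 = 33/10
2 + 1/(33/10) = 2 + 10/33 = 76/33
7 + 1/(76/33) = 7 + 33/76 = 565/76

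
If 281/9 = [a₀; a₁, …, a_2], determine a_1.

4

Apply division with remainder until the remainder is 0:
281 = 31·9 + 2, so a_0 = 31
9 = 4·2 + 1, so a_1 = 4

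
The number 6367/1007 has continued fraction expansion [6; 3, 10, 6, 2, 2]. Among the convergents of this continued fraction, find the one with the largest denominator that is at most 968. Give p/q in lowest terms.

2586/409

List convergents until the denominator exceeds the bound:
a_0 = 6: 6/1  (≤ bound)
a_1 = 3: 19/3  (≤ bound)
a_2 = 10: 196/31  (≤ bound)
a_3 = 6: 1195/189  (≤ bound)
a_4 = 2: 2586/409  (≤ bound)
a_5 = 2: 6367/1007  (> 968, stop)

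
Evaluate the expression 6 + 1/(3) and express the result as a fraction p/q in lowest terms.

Start with 3.
6 + 1/(3/1) = 6 + 1/3 = 19/3

19/3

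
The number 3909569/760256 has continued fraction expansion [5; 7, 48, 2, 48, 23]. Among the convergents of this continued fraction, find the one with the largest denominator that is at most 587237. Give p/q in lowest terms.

169829/33025

a_0 = 5: 5/1  (≤ bound)
a_1 = 7: 36/7  (≤ bound)
a_2 = 48: 1733/337  (≤ bound)
a_3 = 2: 3502/681  (≤ bound)
a_4 = 48: 169829/33025  (≤ bound)
a_5 = 23: 3909569/760256  (> 587237, stop)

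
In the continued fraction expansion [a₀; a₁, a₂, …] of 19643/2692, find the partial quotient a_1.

3

19643 ÷ 2692 → quotient 7, remainder 799
2692 ÷ 799 → quotient 3, remainder 295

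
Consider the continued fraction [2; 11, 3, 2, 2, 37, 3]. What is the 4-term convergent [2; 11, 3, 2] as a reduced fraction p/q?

165/79

a_0 = 2: 2/1
a_1 = 11: 23/11
a_2 = 3: 71/34
a_3 = 2: 165/79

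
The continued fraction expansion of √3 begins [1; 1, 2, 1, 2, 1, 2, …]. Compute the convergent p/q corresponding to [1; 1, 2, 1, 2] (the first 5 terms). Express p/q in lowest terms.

19/11

Work from the innermost term outward:
Start with 2.
1 + 1/(2/1) = 1 + 1/2 = 3/2
2 + 1/(3/2) = 2 + 2/3 = 8/3
1 + 1/(8/3) = 1 + 3/8 = 11/8
1 + 1/(11/8) = 1 + 8/11 = 19/11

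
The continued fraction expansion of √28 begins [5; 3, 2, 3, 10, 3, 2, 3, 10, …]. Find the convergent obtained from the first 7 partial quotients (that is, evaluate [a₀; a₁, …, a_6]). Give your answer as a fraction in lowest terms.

9403/1777

a_0 = 5: 5/1
a_1 = 3: 16/3
a_2 = 2: 37/7
a_3 = 3: 127/24
a_4 = 10: 1307/247
a_5 = 3: 4048/765
a_6 = 2: 9403/1777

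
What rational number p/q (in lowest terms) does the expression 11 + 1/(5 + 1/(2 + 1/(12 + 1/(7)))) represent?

a_0 = 11: 11/1
a_1 = 5: 56/5
a_2 = 2: 123/11
a_3 = 12: 1532/137
a_4 = 7: 10847/970

10847/970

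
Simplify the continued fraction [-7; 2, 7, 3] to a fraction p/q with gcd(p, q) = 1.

-307/47

Start with 3.
7 + 1/(3/1) = 7 + 1/3 = 22/3
2 + 1/(22/3) = 2 + 3/22 = 47/22
-7 + 1/(47/22) = -7 + 22/47 = -307/47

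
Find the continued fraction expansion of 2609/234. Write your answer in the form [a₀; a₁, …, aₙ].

[11; 6, 1, 2, 5, 2]

Repeatedly divide and take the remainder:
2609 ÷ 234 → quotient 11, remainder 35
234 ÷ 35 → quotient 6, remainder 24
35 ÷ 24 → quotient 1, remainder 11
24 ÷ 11 → quotient 2, remainder 2
11 ÷ 2 → quotient 5, remainder 1
2 ÷ 1 → quotient 2, remainder 0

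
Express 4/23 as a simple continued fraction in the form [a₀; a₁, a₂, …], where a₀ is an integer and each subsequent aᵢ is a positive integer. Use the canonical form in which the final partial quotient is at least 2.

[0; 5, 1, 3]

Run the Euclidean algorithm, recording each quotient:
4 = 0·23 + 4, so a_0 = 0
23 = 5·4 + 3, so a_1 = 5
4 = 1·3 + 1, so a_2 = 1
3 = 3·1 + 0, so a_3 = 3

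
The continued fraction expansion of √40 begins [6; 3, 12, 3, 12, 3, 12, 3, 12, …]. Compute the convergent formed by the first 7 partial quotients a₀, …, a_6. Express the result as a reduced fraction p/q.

337434/53353

Collapse the nested fraction from the inside out:
Start with 12.
3 + 1/(12/1) = 3 + 1/12 = 37/12
12 + 1/(37/12) = 12 + 12/37 = 456/37
3 + 1/(456/37) = 3 + 37/456 = 1405/456
12 + 1/(1405/456) = 12 + 456/1405 = 17316/1405
3 + 1/(17316/1405) = 3 + 1405/17316 = 53353/17316
6 + 1/(53353/17316) = 6 + 17316/53353 = 337434/53353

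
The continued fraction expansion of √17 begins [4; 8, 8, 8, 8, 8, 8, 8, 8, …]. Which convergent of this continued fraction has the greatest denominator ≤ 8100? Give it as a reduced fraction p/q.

a_0 = 4: 4/1  (≤ bound)
a_1 = 8: 33/8  (≤ bound)
a_2 = 8: 268/65  (≤ bound)
a_3 = 8: 2177/528  (≤ bound)
a_4 = 8: 17684/4289  (≤ bound)
a_5 = 8: 143649/34840  (> 8100, stop)

17684/4289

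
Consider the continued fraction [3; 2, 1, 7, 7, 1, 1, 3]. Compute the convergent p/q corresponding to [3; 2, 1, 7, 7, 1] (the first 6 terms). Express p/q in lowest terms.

a_0 = 3: 3/1
a_1 = 2: 7/2
a_2 = 1: 10/3
a_3 = 7: 77/23
a_4 = 7: 549/164
a_5 = 1: 626/187

626/187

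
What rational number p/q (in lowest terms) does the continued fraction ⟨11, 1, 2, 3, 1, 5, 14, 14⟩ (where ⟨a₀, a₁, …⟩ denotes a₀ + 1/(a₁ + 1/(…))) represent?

a_0 = 11: 11/1
a_1 = 1: 12/1
a_2 = 2: 35/3
a_3 = 3: 117/10
a_4 = 1: 152/13
a_5 = 5: 877/75
a_6 = 14: 12430/1063
a_7 = 14: 174897/14957

174897/14957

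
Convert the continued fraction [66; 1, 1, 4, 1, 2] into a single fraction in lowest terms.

Start with 2.
1 + 1/(2/1) = 1 + 1/2 = 3/2
4 + 1/(3/2) = 4 + 2/3 = 14/3
1 + 1/(14/3) = 1 + 3/14 = 17/14
1 + 1/(17/14) = 1 + 14/17 = 31/17
66 + 1/(31/17) = 66 + 17/31 = 2063/31

2063/31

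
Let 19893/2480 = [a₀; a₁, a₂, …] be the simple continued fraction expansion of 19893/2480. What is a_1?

46

⌊19893/2480⌋ = 8, remainder 53
⌊2480/53⌋ = 46, remainder 42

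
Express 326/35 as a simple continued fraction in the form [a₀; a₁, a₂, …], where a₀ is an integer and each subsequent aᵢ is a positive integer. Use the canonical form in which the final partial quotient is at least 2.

Run the Euclidean algorithm, recording each quotient:
⌊326/35⌋ = 9, remainder 11
⌊35/11⌋ = 3, remainder 2
⌊11/2⌋ = 5, remainder 1
⌊2/1⌋ = 2, remainder 0

[9; 3, 5, 2]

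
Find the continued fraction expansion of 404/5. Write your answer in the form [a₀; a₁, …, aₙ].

⌊404/5⌋ = 80, remainder 4
⌊5/4⌋ = 1, remainder 1
⌊4/1⌋ = 4, remainder 0

[80; 1, 4]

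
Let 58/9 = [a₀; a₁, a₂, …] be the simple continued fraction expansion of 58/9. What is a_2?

58 ÷ 9 → quotient 6, remainder 4
9 ÷ 4 → quotient 2, remainder 1
4 ÷ 1 → quotient 4, remainder 0

4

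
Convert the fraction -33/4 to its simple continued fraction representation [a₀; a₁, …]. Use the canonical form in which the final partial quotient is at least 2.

[-9; 1, 3]

-33 = -9·4 + 3, so a_0 = -9
4 = 1·3 + 1, so a_1 = 1
3 = 3·1 + 0, so a_2 = 3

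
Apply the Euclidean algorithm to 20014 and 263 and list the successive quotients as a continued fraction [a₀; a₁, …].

Apply division with remainder until the remainder is 0:
⌊20014/263⌋ = 76, remainder 26
⌊263/26⌋ = 10, remainder 3
⌊26/3⌋ = 8, remainder 2
⌊3/2⌋ = 1, remainder 1
⌊2/1⌋ = 2, remainder 0

[76; 10, 8, 1, 2]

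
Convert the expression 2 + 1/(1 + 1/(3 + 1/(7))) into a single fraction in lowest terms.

80/29

Collapse the nested fraction from the inside out:
Start with 7.
3 + 1/(7/1) = 3 + 1/7 = 22/7
1 + 1/(22/7) = 1 + 7/22 = 29/22
2 + 1/(29/22) = 2 + 22/29 = 80/29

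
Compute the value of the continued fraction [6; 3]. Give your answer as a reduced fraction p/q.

19/3

Build up convergents one term at a time:
a_0 = 6: 6/1
a_1 = 3: 19/3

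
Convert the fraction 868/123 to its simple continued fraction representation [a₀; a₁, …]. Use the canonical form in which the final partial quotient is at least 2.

[7; 17, 1, 1, 3]

868 ÷ 123 → quotient 7, remainder 7
123 ÷ 7 → quotient 17, remainder 4
7 ÷ 4 → quotient 1, remainder 3
4 ÷ 3 → quotient 1, remainder 1
3 ÷ 1 → quotient 3, remainder 0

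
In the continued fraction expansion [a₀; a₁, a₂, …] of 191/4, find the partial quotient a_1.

1

191 = 47·4 + 3, so a_0 = 47
4 = 1·3 + 1, so a_1 = 1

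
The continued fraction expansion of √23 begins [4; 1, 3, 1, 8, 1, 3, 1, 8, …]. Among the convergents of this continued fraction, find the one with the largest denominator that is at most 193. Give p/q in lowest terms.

916/191

List convergents until the denominator exceeds the bound:
a_0 = 4: 4/1  (≤ bound)
a_1 = 1: 5/1  (≤ bound)
a_2 = 3: 19/4  (≤ bound)
a_3 = 1: 24/5  (≤ bound)
a_4 = 8: 211/44  (≤ bound)
a_5 = 1: 235/49  (≤ bound)
a_6 = 3: 916/191  (≤ bound)
a_7 = 1: 1151/240  (> 193, stop)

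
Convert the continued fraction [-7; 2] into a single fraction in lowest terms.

Work from the innermost term outward:
Start with 2.
-7 + 1/(2/1) = -7 + 1/2 = -13/2

-13/2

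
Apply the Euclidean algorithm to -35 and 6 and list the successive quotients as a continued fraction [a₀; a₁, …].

[-6; 6]

Repeatedly divide and take the remainder:
-35 = -6·6 + 1, so a_0 = -6
6 = 6·1 + 0, so a_1 = 6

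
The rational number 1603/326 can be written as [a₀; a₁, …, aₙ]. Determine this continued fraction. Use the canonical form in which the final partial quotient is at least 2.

[4; 1, 11, 13, 2]

1603 = 4·326 + 299, so a_0 = 4
326 = 1·299 + 27, so a_1 = 1
299 = 11·27 + 2, so a_2 = 11
27 = 13·2 + 1, so a_3 = 13
2 = 2·1 + 0, so a_4 = 2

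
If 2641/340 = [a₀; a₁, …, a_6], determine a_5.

2

⌊2641/340⌋ = 7, remainder 261
⌊340/261⌋ = 1, remainder 79
⌊261/79⌋ = 3, remainder 24
⌊79/24⌋ = 3, remainder 7
⌊24/7⌋ = 3, remainder 3
⌊7/3⌋ = 2, remainder 1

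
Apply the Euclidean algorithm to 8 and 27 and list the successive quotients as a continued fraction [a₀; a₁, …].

[0; 3, 2, 1, 2]

8 ÷ 27 → quotient 0, remainder 8
27 ÷ 8 → quotient 3, remainder 3
8 ÷ 3 → quotient 2, remainder 2
3 ÷ 2 → quotient 1, remainder 1
2 ÷ 1 → quotient 2, remainder 0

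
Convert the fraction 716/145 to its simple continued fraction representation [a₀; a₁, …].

716 ÷ 145 → quotient 4, remainder 136
145 ÷ 136 → quotient 1, remainder 9
136 ÷ 9 → quotient 15, remainder 1
9 ÷ 1 → quotient 9, remainder 0

[4; 1, 15, 9]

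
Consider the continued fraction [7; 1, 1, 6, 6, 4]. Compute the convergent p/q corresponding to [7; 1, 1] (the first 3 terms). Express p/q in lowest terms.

Use the convergent recurrence hₖ = aₖ·hₖ₋₁ + hₖ₋₂ (and likewise for the denominators kₖ):
a_0 = 7: 7/1
a_1 = 1: 8/1
a_2 = 1: 15/2

15/2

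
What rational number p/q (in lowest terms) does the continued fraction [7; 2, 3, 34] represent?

1783/240

Start with 34.
3 + 1/(34/1) = 3 + 1/34 = 103/34
2 + 1/(103/34) = 2 + 34/103 = 240/103
7 + 1/(240/103) = 7 + 103/240 = 1783/240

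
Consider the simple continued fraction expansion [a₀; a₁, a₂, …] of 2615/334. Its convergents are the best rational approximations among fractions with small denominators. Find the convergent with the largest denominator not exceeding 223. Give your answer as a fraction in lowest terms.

321/41

a_0 = 7: 7/1  (≤ bound)
a_1 = 1: 8/1  (≤ bound)
a_2 = 4: 39/5  (≤ bound)
a_3 = 1: 47/6  (≤ bound)
a_4 = 6: 321/41  (≤ bound)
a_5 = 8: 2615/334  (> 223, stop)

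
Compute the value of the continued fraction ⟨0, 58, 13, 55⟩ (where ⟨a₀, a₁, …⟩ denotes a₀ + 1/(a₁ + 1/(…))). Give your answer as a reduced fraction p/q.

Start with 55.
13 + 1/(55/1) = 13 + 1/55 = 716/55
58 + 1/(716/55) = 58 + 55/716 = 41583/716
0 + 1/(41583/716) = 0 + 716/41583 = 716/41583

716/41583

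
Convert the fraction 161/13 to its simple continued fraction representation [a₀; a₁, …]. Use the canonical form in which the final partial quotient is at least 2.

[12; 2, 1, 1, 2]

Repeatedly divide and take the remainder:
⌊161/13⌋ = 12, remainder 5
⌊13/5⌋ = 2, remainder 3
⌊5/3⌋ = 1, remainder 2
⌊3/2⌋ = 1, remainder 1
⌊2/1⌋ = 2, remainder 0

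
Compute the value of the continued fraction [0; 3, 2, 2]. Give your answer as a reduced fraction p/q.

5/17

a_0 = 0: 0/1
a_1 = 3: 1/3
a_2 = 2: 2/7
a_3 = 2: 5/17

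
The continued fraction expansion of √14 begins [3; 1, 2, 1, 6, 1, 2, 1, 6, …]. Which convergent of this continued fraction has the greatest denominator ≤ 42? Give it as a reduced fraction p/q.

116/31

List convergents until the denominator exceeds the bound:
a_0 = 3: 3/1  (≤ bound)
a_1 = 1: 4/1  (≤ bound)
a_2 = 2: 11/3  (≤ bound)
a_3 = 1: 15/4  (≤ bound)
a_4 = 6: 101/27  (≤ bound)
a_5 = 1: 116/31  (≤ bound)
a_6 = 2: 333/89  (> 42, stop)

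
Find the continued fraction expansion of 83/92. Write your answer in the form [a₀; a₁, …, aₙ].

[0; 1, 9, 4, 2]

83 ÷ 92 → quotient 0, remainder 83
92 ÷ 83 → quotient 1, remainder 9
83 ÷ 9 → quotient 9, remainder 2
9 ÷ 2 → quotient 4, remainder 1
2 ÷ 1 → quotient 2, remainder 0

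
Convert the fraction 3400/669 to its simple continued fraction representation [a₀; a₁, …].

Repeatedly divide and take the remainder:
3400 ÷ 669 → quotient 5, remainder 55
669 ÷ 55 → quotient 12, remainder 9
55 ÷ 9 → quotient 6, remainder 1
9 ÷ 1 → quotient 9, remainder 0

[5; 12, 6, 9]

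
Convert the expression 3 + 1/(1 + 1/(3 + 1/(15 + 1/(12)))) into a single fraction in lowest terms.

2763/736

Compute successive convergents:
a_0 = 3: 3/1
a_1 = 1: 4/1
a_2 = 3: 15/4
a_3 = 15: 229/61
a_4 = 12: 2763/736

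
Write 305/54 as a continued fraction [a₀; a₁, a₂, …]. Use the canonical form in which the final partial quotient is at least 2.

305 ÷ 54 → quotient 5, remainder 35
54 ÷ 35 → quotient 1, remainder 19
35 ÷ 19 → quotient 1, remainder 16
19 ÷ 16 → quotient 1, remainder 3
16 ÷ 3 → quotient 5, remainder 1
3 ÷ 1 → quotient 3, remainder 0

[5; 1, 1, 1, 5, 3]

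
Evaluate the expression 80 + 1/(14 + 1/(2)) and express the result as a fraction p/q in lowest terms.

Use the convergent recurrence hₖ = aₖ·hₖ₋₁ + hₖ₋₂ (and likewise for the denominators kₖ):
a_0 = 80: 80/1
a_1 = 14: 1121/14
a_2 = 2: 2322/29

2322/29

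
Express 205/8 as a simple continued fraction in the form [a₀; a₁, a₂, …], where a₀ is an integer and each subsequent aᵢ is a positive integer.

[25; 1, 1, 1, 2]

205 ÷ 8 → quotient 25, remainder 5
8 ÷ 5 → quotient 1, remainder 3
5 ÷ 3 → quotient 1, remainder 2
3 ÷ 2 → quotient 1, remainder 1
2 ÷ 1 → quotient 2, remainder 0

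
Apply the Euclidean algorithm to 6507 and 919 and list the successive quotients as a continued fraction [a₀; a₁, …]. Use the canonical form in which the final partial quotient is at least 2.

[7; 12, 2, 2, 1, 1, 2, 2]

Apply division with remainder until the remainder is 0:
6507 ÷ 919 → quotient 7, remainder 74
919 ÷ 74 → quotient 12, remainder 31
74 ÷ 31 → quotient 2, remainder 12
31 ÷ 12 → quotient 2, remainder 7
12 ÷ 7 → quotient 1, remainder 5
7 ÷ 5 → quotient 1, remainder 2
5 ÷ 2 → quotient 2, remainder 1
2 ÷ 1 → quotient 2, remainder 0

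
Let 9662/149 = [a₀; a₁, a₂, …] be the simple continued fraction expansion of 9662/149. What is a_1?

1

⌊9662/149⌋ = 64, remainder 126
⌊149/126⌋ = 1, remainder 23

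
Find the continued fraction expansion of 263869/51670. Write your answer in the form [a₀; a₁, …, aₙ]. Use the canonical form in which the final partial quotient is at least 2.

[5; 9, 2, 1, 3, 5, 2, 43]

Apply division with remainder until the remainder is 0:
263869 = 5·51670 + 5519, so a_0 = 5
51670 = 9·5519 + 1999, so a_1 = 9
5519 = 2·1999 + 1521, so a_2 = 2
1999 = 1·1521 + 478, so a_3 = 1
1521 = 3·478 + 87, so a_4 = 3
478 = 5·87 + 43, so a_5 = 5
87 = 2·43 + 1, so a_6 = 2
43 = 43·1 + 0, so a_7 = 43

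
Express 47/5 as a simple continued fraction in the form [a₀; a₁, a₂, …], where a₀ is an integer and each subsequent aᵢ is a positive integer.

47 = 9·5 + 2, so a_0 = 9
5 = 2·2 + 1, so a_1 = 2
2 = 2·1 + 0, so a_2 = 2

[9; 2, 2]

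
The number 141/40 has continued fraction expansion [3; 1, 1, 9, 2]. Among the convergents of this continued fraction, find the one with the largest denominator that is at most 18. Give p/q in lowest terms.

7/2

a_0 = 3: 3/1  (≤ bound)
a_1 = 1: 4/1  (≤ bound)
a_2 = 1: 7/2  (≤ bound)
a_3 = 9: 67/19  (> 18, stop)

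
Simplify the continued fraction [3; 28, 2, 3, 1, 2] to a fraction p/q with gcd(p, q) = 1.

2158/711

Start with 2.
1 + 1/(2/1) = 1 + 1/2 = 3/2
3 + 1/(3/2) = 3 + 2/3 = 11/3
2 + 1/(11/3) = 2 + 3/11 = 25/11
28 + 1/(25/11) = 28 + 11/25 = 711/25
3 + 1/(711/25) = 3 + 25/711 = 2158/711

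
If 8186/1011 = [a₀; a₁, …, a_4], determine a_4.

5

8186 ÷ 1011 → quotient 8, remainder 98
1011 ÷ 98 → quotient 10, remainder 31
98 ÷ 31 → quotient 3, remainder 5
31 ÷ 5 → quotient 6, remainder 1
5 ÷ 1 → quotient 5, remainder 0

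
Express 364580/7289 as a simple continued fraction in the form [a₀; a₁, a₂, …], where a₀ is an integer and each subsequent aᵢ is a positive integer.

[50; 56, 14, 2, 4]

364580 = 50·7289 + 130, so a_0 = 50
7289 = 56·130 + 9, so a_1 = 56
130 = 14·9 + 4, so a_2 = 14
9 = 2·4 + 1, so a_3 = 2
4 = 4·1 + 0, so a_4 = 4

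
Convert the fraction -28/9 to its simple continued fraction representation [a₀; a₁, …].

⌊-28/9⌋ = -4, remainder 8
⌊9/8⌋ = 1, remainder 1
⌊8/1⌋ = 8, remainder 0

[-4; 1, 8]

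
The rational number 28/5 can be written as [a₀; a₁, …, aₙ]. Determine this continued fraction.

[5; 1, 1, 2]

Repeatedly divide and take the remainder:
28 = 5·5 + 3, so a_0 = 5
5 = 1·3 + 2, so a_1 = 1
3 = 1·2 + 1, so a_2 = 1
2 = 2·1 + 0, so a_3 = 2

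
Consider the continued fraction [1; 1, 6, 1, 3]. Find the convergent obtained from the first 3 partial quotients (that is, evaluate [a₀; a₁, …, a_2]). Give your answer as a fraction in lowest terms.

13/7

Start with 6.
1 + 1/(6/1) = 1 + 1/6 = 7/6
1 + 1/(7/6) = 1 + 6/7 = 13/7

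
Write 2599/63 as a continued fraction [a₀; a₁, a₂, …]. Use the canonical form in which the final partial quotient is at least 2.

[41; 3, 1, 15]

2599 ÷ 63 → quotient 41, remainder 16
63 ÷ 16 → quotient 3, remainder 15
16 ÷ 15 → quotient 1, remainder 1
15 ÷ 1 → quotient 15, remainder 0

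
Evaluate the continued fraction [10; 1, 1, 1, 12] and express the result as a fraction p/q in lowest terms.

Start with 12.
1 + 1/(12/1) = 1 + 1/12 = 13/12
1 + 1/(13/12) = 1 + 12/13 = 25/13
1 + 1/(25/13) = 1 + 13/25 = 38/25
10 + 1/(38/25) = 10 + 25/38 = 405/38

405/38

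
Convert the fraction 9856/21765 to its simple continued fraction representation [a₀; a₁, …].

⌊9856/21765⌋ = 0, remainder 9856
⌊21765/9856⌋ = 2, remainder 2053
⌊9856/2053⌋ = 4, remainder 1644
⌊2053/1644⌋ = 1, remainder 409
⌊1644/409⌋ = 4, remainder 8
⌊409/8⌋ = 51, remainder 1
⌊8/1⌋ = 8, remainder 0

[0; 2, 4, 1, 4, 51, 8]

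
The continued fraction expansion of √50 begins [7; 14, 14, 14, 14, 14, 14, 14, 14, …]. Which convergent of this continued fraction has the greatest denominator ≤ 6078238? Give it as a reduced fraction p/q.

List convergents until the denominator exceeds the bound:
a_0 = 7: 7/1  (≤ bound)
a_1 = 14: 99/14  (≤ bound)
a_2 = 14: 1393/197  (≤ bound)
a_3 = 14: 19601/2772  (≤ bound)
a_4 = 14: 275807/39005  (≤ bound)
a_5 = 14: 3880899/548842  (≤ bound)
a_6 = 14: 54608393/7722793  (> 6078238, stop)

3880899/548842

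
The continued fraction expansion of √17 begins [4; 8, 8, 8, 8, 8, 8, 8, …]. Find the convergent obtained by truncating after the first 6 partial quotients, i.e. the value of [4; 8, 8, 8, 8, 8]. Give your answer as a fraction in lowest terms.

143649/34840

Collapse the nested fraction from the inside out:
Start with 8.
8 + 1/(8/1) = 8 + 1/8 = 65/8
8 + 1/(65/8) = 8 + 8/65 = 528/65
8 + 1/(528/65) = 8 + 65/528 = 4289/528
8 + 1/(4289/528) = 8 + 528/4289 = 34840/4289
4 + 1/(34840/4289) = 4 + 4289/34840 = 143649/34840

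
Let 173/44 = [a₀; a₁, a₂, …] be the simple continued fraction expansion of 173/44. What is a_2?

⌊173/44⌋ = 3, remainder 41
⌊44/41⌋ = 1, remainder 3
⌊41/3⌋ = 13, remainder 2

13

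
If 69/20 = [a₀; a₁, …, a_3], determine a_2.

4

69 ÷ 20 → quotient 3, remainder 9
20 ÷ 9 → quotient 2, remainder 2
9 ÷ 2 → quotient 4, remainder 1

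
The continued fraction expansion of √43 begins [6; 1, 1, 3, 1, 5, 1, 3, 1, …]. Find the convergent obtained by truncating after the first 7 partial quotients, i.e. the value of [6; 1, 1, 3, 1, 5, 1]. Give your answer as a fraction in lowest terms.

400/61

a_0 = 6: 6/1
a_1 = 1: 7/1
a_2 = 1: 13/2
a_3 = 3: 46/7
a_4 = 1: 59/9
a_5 = 5: 341/52
a_6 = 1: 400/61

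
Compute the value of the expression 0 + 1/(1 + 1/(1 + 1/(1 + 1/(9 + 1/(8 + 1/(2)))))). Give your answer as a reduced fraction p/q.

Start with 2.
8 + 1/(2/1) = 8 + 1/2 = 17/2
9 + 1/(17/2) = 9 + 2/17 = 155/17
1 + 1/(155/17) = 1 + 17/155 = 172/155
1 + 1/(172/155) = 1 + 155/172 = 327/172
1 + 1/(327/172) = 1 + 172/327 = 499/327
0 + 1/(499/327) = 0 + 327/499 = 327/499

327/499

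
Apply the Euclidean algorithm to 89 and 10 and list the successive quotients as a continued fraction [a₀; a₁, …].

89 ÷ 10 → quotient 8, remainder 9
10 ÷ 9 → quotient 1, remainder 1
9 ÷ 1 → quotient 9, remainder 0

[8; 1, 9]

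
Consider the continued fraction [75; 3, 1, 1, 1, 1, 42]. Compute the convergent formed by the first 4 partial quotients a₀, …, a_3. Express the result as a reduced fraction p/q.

a_0 = 75: 75/1
a_1 = 3: 226/3
a_2 = 1: 301/4
a_3 = 1: 527/7

527/7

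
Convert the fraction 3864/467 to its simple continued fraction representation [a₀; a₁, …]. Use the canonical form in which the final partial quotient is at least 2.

[8; 3, 1, 1, 1, 5, 2, 3]

3864 = 8·467 + 128, so a_0 = 8
467 = 3·128 + 83, so a_1 = 3
128 = 1·83 + 45, so a_2 = 1
83 = 1·45 + 38, so a_3 = 1
45 = 1·38 + 7, so a_4 = 1
38 = 5·7 + 3, so a_5 = 5
7 = 2·3 + 1, so a_6 = 2
3 = 3·1 + 0, so a_7 = 3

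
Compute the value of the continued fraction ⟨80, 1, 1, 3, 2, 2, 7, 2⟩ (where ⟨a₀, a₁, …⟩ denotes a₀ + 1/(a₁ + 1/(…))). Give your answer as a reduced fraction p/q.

49708/617

a_0 = 80: 80/1
a_1 = 1: 81/1
a_2 = 1: 161/2
a_3 = 3: 564/7
a_4 = 2: 1289/16
a_5 = 2: 3142/39
a_6 = 7: 23283/289
a_7 = 2: 49708/617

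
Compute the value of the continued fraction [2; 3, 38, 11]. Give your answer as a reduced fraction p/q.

Collapse the nested fraction from the inside out:
Start with 11.
38 + 1/(11/1) = 38 + 1/11 = 419/11
3 + 1/(419/11) = 3 + 11/419 = 1268/419
2 + 1/(1268/419) = 2 + 419/1268 = 2955/1268

2955/1268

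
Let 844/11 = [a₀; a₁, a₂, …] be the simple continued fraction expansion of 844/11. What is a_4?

⌊844/11⌋ = 76, remainder 8
⌊11/8⌋ = 1, remainder 3
⌊8/3⌋ = 2, remainder 2
⌊3/2⌋ = 1, remainder 1
⌊2/1⌋ = 2, remainder 0

2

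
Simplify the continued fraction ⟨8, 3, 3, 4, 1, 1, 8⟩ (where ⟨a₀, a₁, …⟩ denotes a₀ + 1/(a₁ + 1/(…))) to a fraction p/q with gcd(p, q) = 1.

6816/821

Build up convergents one term at a time:
a_0 = 8: 8/1
a_1 = 3: 25/3
a_2 = 3: 83/10
a_3 = 4: 357/43
a_4 = 1: 440/53
a_5 = 1: 797/96
a_6 = 8: 6816/821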